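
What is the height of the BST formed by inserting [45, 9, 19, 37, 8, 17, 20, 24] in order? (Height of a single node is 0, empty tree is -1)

Insertion order: [45, 9, 19, 37, 8, 17, 20, 24]
Tree (level-order array): [45, 9, None, 8, 19, None, None, 17, 37, None, None, 20, None, None, 24]
Compute height bottom-up (empty subtree = -1):
  height(8) = 1 + max(-1, -1) = 0
  height(17) = 1 + max(-1, -1) = 0
  height(24) = 1 + max(-1, -1) = 0
  height(20) = 1 + max(-1, 0) = 1
  height(37) = 1 + max(1, -1) = 2
  height(19) = 1 + max(0, 2) = 3
  height(9) = 1 + max(0, 3) = 4
  height(45) = 1 + max(4, -1) = 5
Height = 5


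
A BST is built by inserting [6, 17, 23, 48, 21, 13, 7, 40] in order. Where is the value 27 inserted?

Starting tree (level order): [6, None, 17, 13, 23, 7, None, 21, 48, None, None, None, None, 40]
Insertion path: 6 -> 17 -> 23 -> 48 -> 40
Result: insert 27 as left child of 40
Final tree (level order): [6, None, 17, 13, 23, 7, None, 21, 48, None, None, None, None, 40, None, 27]


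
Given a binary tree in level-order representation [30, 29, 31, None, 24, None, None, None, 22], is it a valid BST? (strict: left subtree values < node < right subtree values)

Level-order array: [30, 29, 31, None, 24, None, None, None, 22]
Validate using subtree bounds (lo, hi): at each node, require lo < value < hi,
then recurse left with hi=value and right with lo=value.
Preorder trace (stopping at first violation):
  at node 30 with bounds (-inf, +inf): OK
  at node 29 with bounds (-inf, 30): OK
  at node 24 with bounds (29, 30): VIOLATION
Node 24 violates its bound: not (29 < 24 < 30).
Result: Not a valid BST


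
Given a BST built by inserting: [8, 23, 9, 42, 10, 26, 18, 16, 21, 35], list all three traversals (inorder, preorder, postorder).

Tree insertion order: [8, 23, 9, 42, 10, 26, 18, 16, 21, 35]
Tree (level-order array): [8, None, 23, 9, 42, None, 10, 26, None, None, 18, None, 35, 16, 21]
Inorder (L, root, R): [8, 9, 10, 16, 18, 21, 23, 26, 35, 42]
Preorder (root, L, R): [8, 23, 9, 10, 18, 16, 21, 42, 26, 35]
Postorder (L, R, root): [16, 21, 18, 10, 9, 35, 26, 42, 23, 8]


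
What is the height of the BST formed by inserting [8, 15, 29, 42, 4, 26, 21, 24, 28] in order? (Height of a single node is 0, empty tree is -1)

Insertion order: [8, 15, 29, 42, 4, 26, 21, 24, 28]
Tree (level-order array): [8, 4, 15, None, None, None, 29, 26, 42, 21, 28, None, None, None, 24]
Compute height bottom-up (empty subtree = -1):
  height(4) = 1 + max(-1, -1) = 0
  height(24) = 1 + max(-1, -1) = 0
  height(21) = 1 + max(-1, 0) = 1
  height(28) = 1 + max(-1, -1) = 0
  height(26) = 1 + max(1, 0) = 2
  height(42) = 1 + max(-1, -1) = 0
  height(29) = 1 + max(2, 0) = 3
  height(15) = 1 + max(-1, 3) = 4
  height(8) = 1 + max(0, 4) = 5
Height = 5


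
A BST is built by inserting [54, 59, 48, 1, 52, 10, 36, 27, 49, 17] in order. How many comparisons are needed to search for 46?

Search path for 46: 54 -> 48 -> 1 -> 10 -> 36
Found: False
Comparisons: 5


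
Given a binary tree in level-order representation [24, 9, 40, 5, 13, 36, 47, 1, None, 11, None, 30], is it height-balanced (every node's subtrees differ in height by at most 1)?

Tree (level-order array): [24, 9, 40, 5, 13, 36, 47, 1, None, 11, None, 30]
Definition: a tree is height-balanced if, at every node, |h(left) - h(right)| <= 1 (empty subtree has height -1).
Bottom-up per-node check:
  node 1: h_left=-1, h_right=-1, diff=0 [OK], height=0
  node 5: h_left=0, h_right=-1, diff=1 [OK], height=1
  node 11: h_left=-1, h_right=-1, diff=0 [OK], height=0
  node 13: h_left=0, h_right=-1, diff=1 [OK], height=1
  node 9: h_left=1, h_right=1, diff=0 [OK], height=2
  node 30: h_left=-1, h_right=-1, diff=0 [OK], height=0
  node 36: h_left=0, h_right=-1, diff=1 [OK], height=1
  node 47: h_left=-1, h_right=-1, diff=0 [OK], height=0
  node 40: h_left=1, h_right=0, diff=1 [OK], height=2
  node 24: h_left=2, h_right=2, diff=0 [OK], height=3
All nodes satisfy the balance condition.
Result: Balanced


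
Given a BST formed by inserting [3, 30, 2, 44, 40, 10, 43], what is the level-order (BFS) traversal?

Tree insertion order: [3, 30, 2, 44, 40, 10, 43]
Tree (level-order array): [3, 2, 30, None, None, 10, 44, None, None, 40, None, None, 43]
BFS from the root, enqueuing left then right child of each popped node:
  queue [3] -> pop 3, enqueue [2, 30], visited so far: [3]
  queue [2, 30] -> pop 2, enqueue [none], visited so far: [3, 2]
  queue [30] -> pop 30, enqueue [10, 44], visited so far: [3, 2, 30]
  queue [10, 44] -> pop 10, enqueue [none], visited so far: [3, 2, 30, 10]
  queue [44] -> pop 44, enqueue [40], visited so far: [3, 2, 30, 10, 44]
  queue [40] -> pop 40, enqueue [43], visited so far: [3, 2, 30, 10, 44, 40]
  queue [43] -> pop 43, enqueue [none], visited so far: [3, 2, 30, 10, 44, 40, 43]
Result: [3, 2, 30, 10, 44, 40, 43]


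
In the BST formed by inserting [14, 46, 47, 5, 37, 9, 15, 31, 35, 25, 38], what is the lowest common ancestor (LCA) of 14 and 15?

Tree insertion order: [14, 46, 47, 5, 37, 9, 15, 31, 35, 25, 38]
Tree (level-order array): [14, 5, 46, None, 9, 37, 47, None, None, 15, 38, None, None, None, 31, None, None, 25, 35]
In a BST, the LCA of p=14, q=15 is the first node v on the
root-to-leaf path with p <= v <= q (go left if both < v, right if both > v).
Walk from root:
  at 14: 14 <= 14 <= 15, this is the LCA
LCA = 14


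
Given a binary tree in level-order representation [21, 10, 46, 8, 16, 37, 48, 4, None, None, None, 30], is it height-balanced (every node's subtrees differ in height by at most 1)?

Tree (level-order array): [21, 10, 46, 8, 16, 37, 48, 4, None, None, None, 30]
Definition: a tree is height-balanced if, at every node, |h(left) - h(right)| <= 1 (empty subtree has height -1).
Bottom-up per-node check:
  node 4: h_left=-1, h_right=-1, diff=0 [OK], height=0
  node 8: h_left=0, h_right=-1, diff=1 [OK], height=1
  node 16: h_left=-1, h_right=-1, diff=0 [OK], height=0
  node 10: h_left=1, h_right=0, diff=1 [OK], height=2
  node 30: h_left=-1, h_right=-1, diff=0 [OK], height=0
  node 37: h_left=0, h_right=-1, diff=1 [OK], height=1
  node 48: h_left=-1, h_right=-1, diff=0 [OK], height=0
  node 46: h_left=1, h_right=0, diff=1 [OK], height=2
  node 21: h_left=2, h_right=2, diff=0 [OK], height=3
All nodes satisfy the balance condition.
Result: Balanced


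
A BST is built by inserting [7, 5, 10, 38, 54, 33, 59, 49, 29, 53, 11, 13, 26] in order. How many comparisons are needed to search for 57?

Search path for 57: 7 -> 10 -> 38 -> 54 -> 59
Found: False
Comparisons: 5


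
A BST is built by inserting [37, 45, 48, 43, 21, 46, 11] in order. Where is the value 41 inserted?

Starting tree (level order): [37, 21, 45, 11, None, 43, 48, None, None, None, None, 46]
Insertion path: 37 -> 45 -> 43
Result: insert 41 as left child of 43
Final tree (level order): [37, 21, 45, 11, None, 43, 48, None, None, 41, None, 46]


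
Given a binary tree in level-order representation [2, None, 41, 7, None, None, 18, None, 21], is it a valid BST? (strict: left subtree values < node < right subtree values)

Level-order array: [2, None, 41, 7, None, None, 18, None, 21]
Validate using subtree bounds (lo, hi): at each node, require lo < value < hi,
then recurse left with hi=value and right with lo=value.
Preorder trace (stopping at first violation):
  at node 2 with bounds (-inf, +inf): OK
  at node 41 with bounds (2, +inf): OK
  at node 7 with bounds (2, 41): OK
  at node 18 with bounds (7, 41): OK
  at node 21 with bounds (18, 41): OK
No violation found at any node.
Result: Valid BST


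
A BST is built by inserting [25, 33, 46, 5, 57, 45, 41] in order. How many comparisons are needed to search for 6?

Search path for 6: 25 -> 5
Found: False
Comparisons: 2


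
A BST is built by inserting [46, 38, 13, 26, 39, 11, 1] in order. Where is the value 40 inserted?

Starting tree (level order): [46, 38, None, 13, 39, 11, 26, None, None, 1]
Insertion path: 46 -> 38 -> 39
Result: insert 40 as right child of 39
Final tree (level order): [46, 38, None, 13, 39, 11, 26, None, 40, 1]


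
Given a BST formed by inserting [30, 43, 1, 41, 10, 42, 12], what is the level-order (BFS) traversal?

Tree insertion order: [30, 43, 1, 41, 10, 42, 12]
Tree (level-order array): [30, 1, 43, None, 10, 41, None, None, 12, None, 42]
BFS from the root, enqueuing left then right child of each popped node:
  queue [30] -> pop 30, enqueue [1, 43], visited so far: [30]
  queue [1, 43] -> pop 1, enqueue [10], visited so far: [30, 1]
  queue [43, 10] -> pop 43, enqueue [41], visited so far: [30, 1, 43]
  queue [10, 41] -> pop 10, enqueue [12], visited so far: [30, 1, 43, 10]
  queue [41, 12] -> pop 41, enqueue [42], visited so far: [30, 1, 43, 10, 41]
  queue [12, 42] -> pop 12, enqueue [none], visited so far: [30, 1, 43, 10, 41, 12]
  queue [42] -> pop 42, enqueue [none], visited so far: [30, 1, 43, 10, 41, 12, 42]
Result: [30, 1, 43, 10, 41, 12, 42]


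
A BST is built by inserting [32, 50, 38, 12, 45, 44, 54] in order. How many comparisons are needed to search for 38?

Search path for 38: 32 -> 50 -> 38
Found: True
Comparisons: 3


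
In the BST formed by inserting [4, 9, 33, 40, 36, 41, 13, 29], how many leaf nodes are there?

Tree built from: [4, 9, 33, 40, 36, 41, 13, 29]
Tree (level-order array): [4, None, 9, None, 33, 13, 40, None, 29, 36, 41]
Rule: A leaf has 0 children.
Per-node child counts:
  node 4: 1 child(ren)
  node 9: 1 child(ren)
  node 33: 2 child(ren)
  node 13: 1 child(ren)
  node 29: 0 child(ren)
  node 40: 2 child(ren)
  node 36: 0 child(ren)
  node 41: 0 child(ren)
Matching nodes: [29, 36, 41]
Count of leaf nodes: 3


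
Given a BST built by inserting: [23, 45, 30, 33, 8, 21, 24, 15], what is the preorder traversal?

Tree insertion order: [23, 45, 30, 33, 8, 21, 24, 15]
Tree (level-order array): [23, 8, 45, None, 21, 30, None, 15, None, 24, 33]
Preorder traversal: [23, 8, 21, 15, 45, 30, 24, 33]


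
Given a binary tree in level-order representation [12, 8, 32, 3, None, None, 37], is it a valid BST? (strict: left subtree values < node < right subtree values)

Level-order array: [12, 8, 32, 3, None, None, 37]
Validate using subtree bounds (lo, hi): at each node, require lo < value < hi,
then recurse left with hi=value and right with lo=value.
Preorder trace (stopping at first violation):
  at node 12 with bounds (-inf, +inf): OK
  at node 8 with bounds (-inf, 12): OK
  at node 3 with bounds (-inf, 8): OK
  at node 32 with bounds (12, +inf): OK
  at node 37 with bounds (32, +inf): OK
No violation found at any node.
Result: Valid BST


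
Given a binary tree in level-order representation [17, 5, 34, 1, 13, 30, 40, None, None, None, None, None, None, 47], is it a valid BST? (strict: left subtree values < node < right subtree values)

Level-order array: [17, 5, 34, 1, 13, 30, 40, None, None, None, None, None, None, 47]
Validate using subtree bounds (lo, hi): at each node, require lo < value < hi,
then recurse left with hi=value and right with lo=value.
Preorder trace (stopping at first violation):
  at node 17 with bounds (-inf, +inf): OK
  at node 5 with bounds (-inf, 17): OK
  at node 1 with bounds (-inf, 5): OK
  at node 13 with bounds (5, 17): OK
  at node 34 with bounds (17, +inf): OK
  at node 30 with bounds (17, 34): OK
  at node 40 with bounds (34, +inf): OK
  at node 47 with bounds (34, 40): VIOLATION
Node 47 violates its bound: not (34 < 47 < 40).
Result: Not a valid BST


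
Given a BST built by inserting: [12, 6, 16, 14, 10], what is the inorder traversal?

Tree insertion order: [12, 6, 16, 14, 10]
Tree (level-order array): [12, 6, 16, None, 10, 14]
Inorder traversal: [6, 10, 12, 14, 16]


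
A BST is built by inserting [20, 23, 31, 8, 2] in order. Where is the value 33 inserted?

Starting tree (level order): [20, 8, 23, 2, None, None, 31]
Insertion path: 20 -> 23 -> 31
Result: insert 33 as right child of 31
Final tree (level order): [20, 8, 23, 2, None, None, 31, None, None, None, 33]


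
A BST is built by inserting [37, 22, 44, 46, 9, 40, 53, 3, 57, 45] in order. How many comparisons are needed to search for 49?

Search path for 49: 37 -> 44 -> 46 -> 53
Found: False
Comparisons: 4


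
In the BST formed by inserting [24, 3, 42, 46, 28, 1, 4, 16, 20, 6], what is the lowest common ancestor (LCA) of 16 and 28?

Tree insertion order: [24, 3, 42, 46, 28, 1, 4, 16, 20, 6]
Tree (level-order array): [24, 3, 42, 1, 4, 28, 46, None, None, None, 16, None, None, None, None, 6, 20]
In a BST, the LCA of p=16, q=28 is the first node v on the
root-to-leaf path with p <= v <= q (go left if both < v, right if both > v).
Walk from root:
  at 24: 16 <= 24 <= 28, this is the LCA
LCA = 24


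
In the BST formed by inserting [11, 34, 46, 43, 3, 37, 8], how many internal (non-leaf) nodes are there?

Tree built from: [11, 34, 46, 43, 3, 37, 8]
Tree (level-order array): [11, 3, 34, None, 8, None, 46, None, None, 43, None, 37]
Rule: An internal node has at least one child.
Per-node child counts:
  node 11: 2 child(ren)
  node 3: 1 child(ren)
  node 8: 0 child(ren)
  node 34: 1 child(ren)
  node 46: 1 child(ren)
  node 43: 1 child(ren)
  node 37: 0 child(ren)
Matching nodes: [11, 3, 34, 46, 43]
Count of internal (non-leaf) nodes: 5


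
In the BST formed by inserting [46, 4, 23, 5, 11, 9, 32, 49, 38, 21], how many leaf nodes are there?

Tree built from: [46, 4, 23, 5, 11, 9, 32, 49, 38, 21]
Tree (level-order array): [46, 4, 49, None, 23, None, None, 5, 32, None, 11, None, 38, 9, 21]
Rule: A leaf has 0 children.
Per-node child counts:
  node 46: 2 child(ren)
  node 4: 1 child(ren)
  node 23: 2 child(ren)
  node 5: 1 child(ren)
  node 11: 2 child(ren)
  node 9: 0 child(ren)
  node 21: 0 child(ren)
  node 32: 1 child(ren)
  node 38: 0 child(ren)
  node 49: 0 child(ren)
Matching nodes: [9, 21, 38, 49]
Count of leaf nodes: 4


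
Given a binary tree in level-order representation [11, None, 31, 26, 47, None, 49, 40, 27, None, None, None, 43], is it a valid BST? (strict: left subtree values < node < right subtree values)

Level-order array: [11, None, 31, 26, 47, None, 49, 40, 27, None, None, None, 43]
Validate using subtree bounds (lo, hi): at each node, require lo < value < hi,
then recurse left with hi=value and right with lo=value.
Preorder trace (stopping at first violation):
  at node 11 with bounds (-inf, +inf): OK
  at node 31 with bounds (11, +inf): OK
  at node 26 with bounds (11, 31): OK
  at node 49 with bounds (26, 31): VIOLATION
Node 49 violates its bound: not (26 < 49 < 31).
Result: Not a valid BST


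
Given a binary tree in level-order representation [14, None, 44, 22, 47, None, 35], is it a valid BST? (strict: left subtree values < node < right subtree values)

Level-order array: [14, None, 44, 22, 47, None, 35]
Validate using subtree bounds (lo, hi): at each node, require lo < value < hi,
then recurse left with hi=value and right with lo=value.
Preorder trace (stopping at first violation):
  at node 14 with bounds (-inf, +inf): OK
  at node 44 with bounds (14, +inf): OK
  at node 22 with bounds (14, 44): OK
  at node 35 with bounds (22, 44): OK
  at node 47 with bounds (44, +inf): OK
No violation found at any node.
Result: Valid BST


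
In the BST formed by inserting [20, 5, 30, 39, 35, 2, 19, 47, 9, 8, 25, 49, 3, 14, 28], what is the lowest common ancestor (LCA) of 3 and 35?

Tree insertion order: [20, 5, 30, 39, 35, 2, 19, 47, 9, 8, 25, 49, 3, 14, 28]
Tree (level-order array): [20, 5, 30, 2, 19, 25, 39, None, 3, 9, None, None, 28, 35, 47, None, None, 8, 14, None, None, None, None, None, 49]
In a BST, the LCA of p=3, q=35 is the first node v on the
root-to-leaf path with p <= v <= q (go left if both < v, right if both > v).
Walk from root:
  at 20: 3 <= 20 <= 35, this is the LCA
LCA = 20


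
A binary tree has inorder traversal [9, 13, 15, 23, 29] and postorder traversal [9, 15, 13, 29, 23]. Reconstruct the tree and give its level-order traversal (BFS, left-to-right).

Inorder:   [9, 13, 15, 23, 29]
Postorder: [9, 15, 13, 29, 23]
Algorithm: postorder visits root last, so walk postorder right-to-left;
each value is the root of the current inorder slice — split it at that
value, recurse on the right subtree first, then the left.
Recursive splits:
  root=23; inorder splits into left=[9, 13, 15], right=[29]
  root=29; inorder splits into left=[], right=[]
  root=13; inorder splits into left=[9], right=[15]
  root=15; inorder splits into left=[], right=[]
  root=9; inorder splits into left=[], right=[]
Reconstructed level-order: [23, 13, 29, 9, 15]


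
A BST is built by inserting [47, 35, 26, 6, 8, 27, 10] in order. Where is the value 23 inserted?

Starting tree (level order): [47, 35, None, 26, None, 6, 27, None, 8, None, None, None, 10]
Insertion path: 47 -> 35 -> 26 -> 6 -> 8 -> 10
Result: insert 23 as right child of 10
Final tree (level order): [47, 35, None, 26, None, 6, 27, None, 8, None, None, None, 10, None, 23]


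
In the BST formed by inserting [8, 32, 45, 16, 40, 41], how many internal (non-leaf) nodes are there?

Tree built from: [8, 32, 45, 16, 40, 41]
Tree (level-order array): [8, None, 32, 16, 45, None, None, 40, None, None, 41]
Rule: An internal node has at least one child.
Per-node child counts:
  node 8: 1 child(ren)
  node 32: 2 child(ren)
  node 16: 0 child(ren)
  node 45: 1 child(ren)
  node 40: 1 child(ren)
  node 41: 0 child(ren)
Matching nodes: [8, 32, 45, 40]
Count of internal (non-leaf) nodes: 4


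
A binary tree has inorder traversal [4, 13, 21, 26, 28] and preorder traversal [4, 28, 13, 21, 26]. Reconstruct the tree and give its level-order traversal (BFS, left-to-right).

Inorder:  [4, 13, 21, 26, 28]
Preorder: [4, 28, 13, 21, 26]
Algorithm: preorder visits root first, so consume preorder in order;
for each root, split the current inorder slice at that value into
left-subtree inorder and right-subtree inorder, then recurse.
Recursive splits:
  root=4; inorder splits into left=[], right=[13, 21, 26, 28]
  root=28; inorder splits into left=[13, 21, 26], right=[]
  root=13; inorder splits into left=[], right=[21, 26]
  root=21; inorder splits into left=[], right=[26]
  root=26; inorder splits into left=[], right=[]
Reconstructed level-order: [4, 28, 13, 21, 26]


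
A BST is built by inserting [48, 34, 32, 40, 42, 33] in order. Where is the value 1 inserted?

Starting tree (level order): [48, 34, None, 32, 40, None, 33, None, 42]
Insertion path: 48 -> 34 -> 32
Result: insert 1 as left child of 32
Final tree (level order): [48, 34, None, 32, 40, 1, 33, None, 42]


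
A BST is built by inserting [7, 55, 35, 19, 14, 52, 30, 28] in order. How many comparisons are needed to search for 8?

Search path for 8: 7 -> 55 -> 35 -> 19 -> 14
Found: False
Comparisons: 5


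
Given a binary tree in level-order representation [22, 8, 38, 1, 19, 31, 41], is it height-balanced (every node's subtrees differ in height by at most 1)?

Tree (level-order array): [22, 8, 38, 1, 19, 31, 41]
Definition: a tree is height-balanced if, at every node, |h(left) - h(right)| <= 1 (empty subtree has height -1).
Bottom-up per-node check:
  node 1: h_left=-1, h_right=-1, diff=0 [OK], height=0
  node 19: h_left=-1, h_right=-1, diff=0 [OK], height=0
  node 8: h_left=0, h_right=0, diff=0 [OK], height=1
  node 31: h_left=-1, h_right=-1, diff=0 [OK], height=0
  node 41: h_left=-1, h_right=-1, diff=0 [OK], height=0
  node 38: h_left=0, h_right=0, diff=0 [OK], height=1
  node 22: h_left=1, h_right=1, diff=0 [OK], height=2
All nodes satisfy the balance condition.
Result: Balanced


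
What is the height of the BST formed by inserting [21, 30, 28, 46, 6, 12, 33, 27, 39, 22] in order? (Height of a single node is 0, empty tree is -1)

Insertion order: [21, 30, 28, 46, 6, 12, 33, 27, 39, 22]
Tree (level-order array): [21, 6, 30, None, 12, 28, 46, None, None, 27, None, 33, None, 22, None, None, 39]
Compute height bottom-up (empty subtree = -1):
  height(12) = 1 + max(-1, -1) = 0
  height(6) = 1 + max(-1, 0) = 1
  height(22) = 1 + max(-1, -1) = 0
  height(27) = 1 + max(0, -1) = 1
  height(28) = 1 + max(1, -1) = 2
  height(39) = 1 + max(-1, -1) = 0
  height(33) = 1 + max(-1, 0) = 1
  height(46) = 1 + max(1, -1) = 2
  height(30) = 1 + max(2, 2) = 3
  height(21) = 1 + max(1, 3) = 4
Height = 4


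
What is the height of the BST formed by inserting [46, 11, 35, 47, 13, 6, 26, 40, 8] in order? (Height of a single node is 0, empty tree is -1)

Insertion order: [46, 11, 35, 47, 13, 6, 26, 40, 8]
Tree (level-order array): [46, 11, 47, 6, 35, None, None, None, 8, 13, 40, None, None, None, 26]
Compute height bottom-up (empty subtree = -1):
  height(8) = 1 + max(-1, -1) = 0
  height(6) = 1 + max(-1, 0) = 1
  height(26) = 1 + max(-1, -1) = 0
  height(13) = 1 + max(-1, 0) = 1
  height(40) = 1 + max(-1, -1) = 0
  height(35) = 1 + max(1, 0) = 2
  height(11) = 1 + max(1, 2) = 3
  height(47) = 1 + max(-1, -1) = 0
  height(46) = 1 + max(3, 0) = 4
Height = 4


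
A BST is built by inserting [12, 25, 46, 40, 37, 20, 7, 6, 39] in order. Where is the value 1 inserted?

Starting tree (level order): [12, 7, 25, 6, None, 20, 46, None, None, None, None, 40, None, 37, None, None, 39]
Insertion path: 12 -> 7 -> 6
Result: insert 1 as left child of 6
Final tree (level order): [12, 7, 25, 6, None, 20, 46, 1, None, None, None, 40, None, None, None, 37, None, None, 39]


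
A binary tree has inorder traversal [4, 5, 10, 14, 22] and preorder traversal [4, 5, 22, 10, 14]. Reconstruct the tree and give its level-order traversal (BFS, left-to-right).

Inorder:  [4, 5, 10, 14, 22]
Preorder: [4, 5, 22, 10, 14]
Algorithm: preorder visits root first, so consume preorder in order;
for each root, split the current inorder slice at that value into
left-subtree inorder and right-subtree inorder, then recurse.
Recursive splits:
  root=4; inorder splits into left=[], right=[5, 10, 14, 22]
  root=5; inorder splits into left=[], right=[10, 14, 22]
  root=22; inorder splits into left=[10, 14], right=[]
  root=10; inorder splits into left=[], right=[14]
  root=14; inorder splits into left=[], right=[]
Reconstructed level-order: [4, 5, 22, 10, 14]


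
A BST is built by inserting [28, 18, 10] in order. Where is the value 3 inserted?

Starting tree (level order): [28, 18, None, 10]
Insertion path: 28 -> 18 -> 10
Result: insert 3 as left child of 10
Final tree (level order): [28, 18, None, 10, None, 3]


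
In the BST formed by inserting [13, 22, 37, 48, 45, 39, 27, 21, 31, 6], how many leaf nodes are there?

Tree built from: [13, 22, 37, 48, 45, 39, 27, 21, 31, 6]
Tree (level-order array): [13, 6, 22, None, None, 21, 37, None, None, 27, 48, None, 31, 45, None, None, None, 39]
Rule: A leaf has 0 children.
Per-node child counts:
  node 13: 2 child(ren)
  node 6: 0 child(ren)
  node 22: 2 child(ren)
  node 21: 0 child(ren)
  node 37: 2 child(ren)
  node 27: 1 child(ren)
  node 31: 0 child(ren)
  node 48: 1 child(ren)
  node 45: 1 child(ren)
  node 39: 0 child(ren)
Matching nodes: [6, 21, 31, 39]
Count of leaf nodes: 4


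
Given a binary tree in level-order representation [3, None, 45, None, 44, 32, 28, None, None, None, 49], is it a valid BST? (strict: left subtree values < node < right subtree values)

Level-order array: [3, None, 45, None, 44, 32, 28, None, None, None, 49]
Validate using subtree bounds (lo, hi): at each node, require lo < value < hi,
then recurse left with hi=value and right with lo=value.
Preorder trace (stopping at first violation):
  at node 3 with bounds (-inf, +inf): OK
  at node 45 with bounds (3, +inf): OK
  at node 44 with bounds (45, +inf): VIOLATION
Node 44 violates its bound: not (45 < 44 < +inf).
Result: Not a valid BST


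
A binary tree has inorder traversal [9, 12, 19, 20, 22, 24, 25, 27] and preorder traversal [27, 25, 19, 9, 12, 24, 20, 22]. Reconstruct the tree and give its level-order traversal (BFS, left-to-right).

Inorder:  [9, 12, 19, 20, 22, 24, 25, 27]
Preorder: [27, 25, 19, 9, 12, 24, 20, 22]
Algorithm: preorder visits root first, so consume preorder in order;
for each root, split the current inorder slice at that value into
left-subtree inorder and right-subtree inorder, then recurse.
Recursive splits:
  root=27; inorder splits into left=[9, 12, 19, 20, 22, 24, 25], right=[]
  root=25; inorder splits into left=[9, 12, 19, 20, 22, 24], right=[]
  root=19; inorder splits into left=[9, 12], right=[20, 22, 24]
  root=9; inorder splits into left=[], right=[12]
  root=12; inorder splits into left=[], right=[]
  root=24; inorder splits into left=[20, 22], right=[]
  root=20; inorder splits into left=[], right=[22]
  root=22; inorder splits into left=[], right=[]
Reconstructed level-order: [27, 25, 19, 9, 24, 12, 20, 22]


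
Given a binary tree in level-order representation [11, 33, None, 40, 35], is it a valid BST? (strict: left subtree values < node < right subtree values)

Level-order array: [11, 33, None, 40, 35]
Validate using subtree bounds (lo, hi): at each node, require lo < value < hi,
then recurse left with hi=value and right with lo=value.
Preorder trace (stopping at first violation):
  at node 11 with bounds (-inf, +inf): OK
  at node 33 with bounds (-inf, 11): VIOLATION
Node 33 violates its bound: not (-inf < 33 < 11).
Result: Not a valid BST


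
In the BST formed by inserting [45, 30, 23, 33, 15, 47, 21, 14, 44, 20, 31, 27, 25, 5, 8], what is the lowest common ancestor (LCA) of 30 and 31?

Tree insertion order: [45, 30, 23, 33, 15, 47, 21, 14, 44, 20, 31, 27, 25, 5, 8]
Tree (level-order array): [45, 30, 47, 23, 33, None, None, 15, 27, 31, 44, 14, 21, 25, None, None, None, None, None, 5, None, 20, None, None, None, None, 8]
In a BST, the LCA of p=30, q=31 is the first node v on the
root-to-leaf path with p <= v <= q (go left if both < v, right if both > v).
Walk from root:
  at 45: both 30 and 31 < 45, go left
  at 30: 30 <= 30 <= 31, this is the LCA
LCA = 30


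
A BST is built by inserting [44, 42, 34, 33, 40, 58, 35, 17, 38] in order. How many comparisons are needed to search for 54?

Search path for 54: 44 -> 58
Found: False
Comparisons: 2


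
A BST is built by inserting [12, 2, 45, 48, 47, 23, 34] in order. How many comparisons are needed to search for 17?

Search path for 17: 12 -> 45 -> 23
Found: False
Comparisons: 3


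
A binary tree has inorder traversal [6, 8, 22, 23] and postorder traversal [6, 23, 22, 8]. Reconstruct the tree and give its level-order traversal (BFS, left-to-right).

Inorder:   [6, 8, 22, 23]
Postorder: [6, 23, 22, 8]
Algorithm: postorder visits root last, so walk postorder right-to-left;
each value is the root of the current inorder slice — split it at that
value, recurse on the right subtree first, then the left.
Recursive splits:
  root=8; inorder splits into left=[6], right=[22, 23]
  root=22; inorder splits into left=[], right=[23]
  root=23; inorder splits into left=[], right=[]
  root=6; inorder splits into left=[], right=[]
Reconstructed level-order: [8, 6, 22, 23]


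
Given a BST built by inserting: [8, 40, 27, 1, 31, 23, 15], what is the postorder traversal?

Tree insertion order: [8, 40, 27, 1, 31, 23, 15]
Tree (level-order array): [8, 1, 40, None, None, 27, None, 23, 31, 15]
Postorder traversal: [1, 15, 23, 31, 27, 40, 8]


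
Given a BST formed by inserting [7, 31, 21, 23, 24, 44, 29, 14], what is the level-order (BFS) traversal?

Tree insertion order: [7, 31, 21, 23, 24, 44, 29, 14]
Tree (level-order array): [7, None, 31, 21, 44, 14, 23, None, None, None, None, None, 24, None, 29]
BFS from the root, enqueuing left then right child of each popped node:
  queue [7] -> pop 7, enqueue [31], visited so far: [7]
  queue [31] -> pop 31, enqueue [21, 44], visited so far: [7, 31]
  queue [21, 44] -> pop 21, enqueue [14, 23], visited so far: [7, 31, 21]
  queue [44, 14, 23] -> pop 44, enqueue [none], visited so far: [7, 31, 21, 44]
  queue [14, 23] -> pop 14, enqueue [none], visited so far: [7, 31, 21, 44, 14]
  queue [23] -> pop 23, enqueue [24], visited so far: [7, 31, 21, 44, 14, 23]
  queue [24] -> pop 24, enqueue [29], visited so far: [7, 31, 21, 44, 14, 23, 24]
  queue [29] -> pop 29, enqueue [none], visited so far: [7, 31, 21, 44, 14, 23, 24, 29]
Result: [7, 31, 21, 44, 14, 23, 24, 29]


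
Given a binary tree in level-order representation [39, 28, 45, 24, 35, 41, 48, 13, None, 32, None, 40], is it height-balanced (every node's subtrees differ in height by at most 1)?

Tree (level-order array): [39, 28, 45, 24, 35, 41, 48, 13, None, 32, None, 40]
Definition: a tree is height-balanced if, at every node, |h(left) - h(right)| <= 1 (empty subtree has height -1).
Bottom-up per-node check:
  node 13: h_left=-1, h_right=-1, diff=0 [OK], height=0
  node 24: h_left=0, h_right=-1, diff=1 [OK], height=1
  node 32: h_left=-1, h_right=-1, diff=0 [OK], height=0
  node 35: h_left=0, h_right=-1, diff=1 [OK], height=1
  node 28: h_left=1, h_right=1, diff=0 [OK], height=2
  node 40: h_left=-1, h_right=-1, diff=0 [OK], height=0
  node 41: h_left=0, h_right=-1, diff=1 [OK], height=1
  node 48: h_left=-1, h_right=-1, diff=0 [OK], height=0
  node 45: h_left=1, h_right=0, diff=1 [OK], height=2
  node 39: h_left=2, h_right=2, diff=0 [OK], height=3
All nodes satisfy the balance condition.
Result: Balanced


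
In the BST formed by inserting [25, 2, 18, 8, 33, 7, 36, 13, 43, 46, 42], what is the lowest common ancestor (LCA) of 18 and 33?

Tree insertion order: [25, 2, 18, 8, 33, 7, 36, 13, 43, 46, 42]
Tree (level-order array): [25, 2, 33, None, 18, None, 36, 8, None, None, 43, 7, 13, 42, 46]
In a BST, the LCA of p=18, q=33 is the first node v on the
root-to-leaf path with p <= v <= q (go left if both < v, right if both > v).
Walk from root:
  at 25: 18 <= 25 <= 33, this is the LCA
LCA = 25


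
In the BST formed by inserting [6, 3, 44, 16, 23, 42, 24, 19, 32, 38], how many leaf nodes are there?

Tree built from: [6, 3, 44, 16, 23, 42, 24, 19, 32, 38]
Tree (level-order array): [6, 3, 44, None, None, 16, None, None, 23, 19, 42, None, None, 24, None, None, 32, None, 38]
Rule: A leaf has 0 children.
Per-node child counts:
  node 6: 2 child(ren)
  node 3: 0 child(ren)
  node 44: 1 child(ren)
  node 16: 1 child(ren)
  node 23: 2 child(ren)
  node 19: 0 child(ren)
  node 42: 1 child(ren)
  node 24: 1 child(ren)
  node 32: 1 child(ren)
  node 38: 0 child(ren)
Matching nodes: [3, 19, 38]
Count of leaf nodes: 3


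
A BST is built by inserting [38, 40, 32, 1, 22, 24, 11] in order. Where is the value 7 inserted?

Starting tree (level order): [38, 32, 40, 1, None, None, None, None, 22, 11, 24]
Insertion path: 38 -> 32 -> 1 -> 22 -> 11
Result: insert 7 as left child of 11
Final tree (level order): [38, 32, 40, 1, None, None, None, None, 22, 11, 24, 7]


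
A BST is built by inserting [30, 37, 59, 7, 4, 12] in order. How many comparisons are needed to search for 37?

Search path for 37: 30 -> 37
Found: True
Comparisons: 2


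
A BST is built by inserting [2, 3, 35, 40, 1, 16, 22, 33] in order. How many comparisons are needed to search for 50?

Search path for 50: 2 -> 3 -> 35 -> 40
Found: False
Comparisons: 4


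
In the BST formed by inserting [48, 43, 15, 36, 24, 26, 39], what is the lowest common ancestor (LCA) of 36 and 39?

Tree insertion order: [48, 43, 15, 36, 24, 26, 39]
Tree (level-order array): [48, 43, None, 15, None, None, 36, 24, 39, None, 26]
In a BST, the LCA of p=36, q=39 is the first node v on the
root-to-leaf path with p <= v <= q (go left if both < v, right if both > v).
Walk from root:
  at 48: both 36 and 39 < 48, go left
  at 43: both 36 and 39 < 43, go left
  at 15: both 36 and 39 > 15, go right
  at 36: 36 <= 36 <= 39, this is the LCA
LCA = 36


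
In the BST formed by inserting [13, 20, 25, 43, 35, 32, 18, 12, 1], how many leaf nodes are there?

Tree built from: [13, 20, 25, 43, 35, 32, 18, 12, 1]
Tree (level-order array): [13, 12, 20, 1, None, 18, 25, None, None, None, None, None, 43, 35, None, 32]
Rule: A leaf has 0 children.
Per-node child counts:
  node 13: 2 child(ren)
  node 12: 1 child(ren)
  node 1: 0 child(ren)
  node 20: 2 child(ren)
  node 18: 0 child(ren)
  node 25: 1 child(ren)
  node 43: 1 child(ren)
  node 35: 1 child(ren)
  node 32: 0 child(ren)
Matching nodes: [1, 18, 32]
Count of leaf nodes: 3


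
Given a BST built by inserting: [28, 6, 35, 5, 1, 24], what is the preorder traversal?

Tree insertion order: [28, 6, 35, 5, 1, 24]
Tree (level-order array): [28, 6, 35, 5, 24, None, None, 1]
Preorder traversal: [28, 6, 5, 1, 24, 35]


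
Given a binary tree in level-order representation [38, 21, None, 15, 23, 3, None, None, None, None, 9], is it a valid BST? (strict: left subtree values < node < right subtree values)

Level-order array: [38, 21, None, 15, 23, 3, None, None, None, None, 9]
Validate using subtree bounds (lo, hi): at each node, require lo < value < hi,
then recurse left with hi=value and right with lo=value.
Preorder trace (stopping at first violation):
  at node 38 with bounds (-inf, +inf): OK
  at node 21 with bounds (-inf, 38): OK
  at node 15 with bounds (-inf, 21): OK
  at node 3 with bounds (-inf, 15): OK
  at node 9 with bounds (3, 15): OK
  at node 23 with bounds (21, 38): OK
No violation found at any node.
Result: Valid BST


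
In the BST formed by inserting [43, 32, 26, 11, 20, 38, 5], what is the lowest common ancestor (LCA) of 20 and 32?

Tree insertion order: [43, 32, 26, 11, 20, 38, 5]
Tree (level-order array): [43, 32, None, 26, 38, 11, None, None, None, 5, 20]
In a BST, the LCA of p=20, q=32 is the first node v on the
root-to-leaf path with p <= v <= q (go left if both < v, right if both > v).
Walk from root:
  at 43: both 20 and 32 < 43, go left
  at 32: 20 <= 32 <= 32, this is the LCA
LCA = 32


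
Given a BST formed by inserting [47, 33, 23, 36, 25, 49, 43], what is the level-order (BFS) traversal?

Tree insertion order: [47, 33, 23, 36, 25, 49, 43]
Tree (level-order array): [47, 33, 49, 23, 36, None, None, None, 25, None, 43]
BFS from the root, enqueuing left then right child of each popped node:
  queue [47] -> pop 47, enqueue [33, 49], visited so far: [47]
  queue [33, 49] -> pop 33, enqueue [23, 36], visited so far: [47, 33]
  queue [49, 23, 36] -> pop 49, enqueue [none], visited so far: [47, 33, 49]
  queue [23, 36] -> pop 23, enqueue [25], visited so far: [47, 33, 49, 23]
  queue [36, 25] -> pop 36, enqueue [43], visited so far: [47, 33, 49, 23, 36]
  queue [25, 43] -> pop 25, enqueue [none], visited so far: [47, 33, 49, 23, 36, 25]
  queue [43] -> pop 43, enqueue [none], visited so far: [47, 33, 49, 23, 36, 25, 43]
Result: [47, 33, 49, 23, 36, 25, 43]


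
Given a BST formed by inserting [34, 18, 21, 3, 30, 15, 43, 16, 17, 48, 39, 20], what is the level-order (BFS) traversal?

Tree insertion order: [34, 18, 21, 3, 30, 15, 43, 16, 17, 48, 39, 20]
Tree (level-order array): [34, 18, 43, 3, 21, 39, 48, None, 15, 20, 30, None, None, None, None, None, 16, None, None, None, None, None, 17]
BFS from the root, enqueuing left then right child of each popped node:
  queue [34] -> pop 34, enqueue [18, 43], visited so far: [34]
  queue [18, 43] -> pop 18, enqueue [3, 21], visited so far: [34, 18]
  queue [43, 3, 21] -> pop 43, enqueue [39, 48], visited so far: [34, 18, 43]
  queue [3, 21, 39, 48] -> pop 3, enqueue [15], visited so far: [34, 18, 43, 3]
  queue [21, 39, 48, 15] -> pop 21, enqueue [20, 30], visited so far: [34, 18, 43, 3, 21]
  queue [39, 48, 15, 20, 30] -> pop 39, enqueue [none], visited so far: [34, 18, 43, 3, 21, 39]
  queue [48, 15, 20, 30] -> pop 48, enqueue [none], visited so far: [34, 18, 43, 3, 21, 39, 48]
  queue [15, 20, 30] -> pop 15, enqueue [16], visited so far: [34, 18, 43, 3, 21, 39, 48, 15]
  queue [20, 30, 16] -> pop 20, enqueue [none], visited so far: [34, 18, 43, 3, 21, 39, 48, 15, 20]
  queue [30, 16] -> pop 30, enqueue [none], visited so far: [34, 18, 43, 3, 21, 39, 48, 15, 20, 30]
  queue [16] -> pop 16, enqueue [17], visited so far: [34, 18, 43, 3, 21, 39, 48, 15, 20, 30, 16]
  queue [17] -> pop 17, enqueue [none], visited so far: [34, 18, 43, 3, 21, 39, 48, 15, 20, 30, 16, 17]
Result: [34, 18, 43, 3, 21, 39, 48, 15, 20, 30, 16, 17]


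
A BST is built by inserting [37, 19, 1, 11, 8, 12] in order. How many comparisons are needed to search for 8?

Search path for 8: 37 -> 19 -> 1 -> 11 -> 8
Found: True
Comparisons: 5


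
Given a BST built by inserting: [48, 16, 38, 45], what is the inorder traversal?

Tree insertion order: [48, 16, 38, 45]
Tree (level-order array): [48, 16, None, None, 38, None, 45]
Inorder traversal: [16, 38, 45, 48]


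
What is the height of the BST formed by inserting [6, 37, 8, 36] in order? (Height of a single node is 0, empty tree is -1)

Insertion order: [6, 37, 8, 36]
Tree (level-order array): [6, None, 37, 8, None, None, 36]
Compute height bottom-up (empty subtree = -1):
  height(36) = 1 + max(-1, -1) = 0
  height(8) = 1 + max(-1, 0) = 1
  height(37) = 1 + max(1, -1) = 2
  height(6) = 1 + max(-1, 2) = 3
Height = 3


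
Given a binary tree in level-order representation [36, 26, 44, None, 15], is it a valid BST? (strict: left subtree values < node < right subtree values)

Level-order array: [36, 26, 44, None, 15]
Validate using subtree bounds (lo, hi): at each node, require lo < value < hi,
then recurse left with hi=value and right with lo=value.
Preorder trace (stopping at first violation):
  at node 36 with bounds (-inf, +inf): OK
  at node 26 with bounds (-inf, 36): OK
  at node 15 with bounds (26, 36): VIOLATION
Node 15 violates its bound: not (26 < 15 < 36).
Result: Not a valid BST


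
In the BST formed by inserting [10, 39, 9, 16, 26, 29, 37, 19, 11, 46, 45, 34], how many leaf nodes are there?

Tree built from: [10, 39, 9, 16, 26, 29, 37, 19, 11, 46, 45, 34]
Tree (level-order array): [10, 9, 39, None, None, 16, 46, 11, 26, 45, None, None, None, 19, 29, None, None, None, None, None, 37, 34]
Rule: A leaf has 0 children.
Per-node child counts:
  node 10: 2 child(ren)
  node 9: 0 child(ren)
  node 39: 2 child(ren)
  node 16: 2 child(ren)
  node 11: 0 child(ren)
  node 26: 2 child(ren)
  node 19: 0 child(ren)
  node 29: 1 child(ren)
  node 37: 1 child(ren)
  node 34: 0 child(ren)
  node 46: 1 child(ren)
  node 45: 0 child(ren)
Matching nodes: [9, 11, 19, 34, 45]
Count of leaf nodes: 5


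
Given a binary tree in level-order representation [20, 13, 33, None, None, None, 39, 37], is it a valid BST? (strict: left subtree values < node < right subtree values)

Level-order array: [20, 13, 33, None, None, None, 39, 37]
Validate using subtree bounds (lo, hi): at each node, require lo < value < hi,
then recurse left with hi=value and right with lo=value.
Preorder trace (stopping at first violation):
  at node 20 with bounds (-inf, +inf): OK
  at node 13 with bounds (-inf, 20): OK
  at node 33 with bounds (20, +inf): OK
  at node 39 with bounds (33, +inf): OK
  at node 37 with bounds (33, 39): OK
No violation found at any node.
Result: Valid BST


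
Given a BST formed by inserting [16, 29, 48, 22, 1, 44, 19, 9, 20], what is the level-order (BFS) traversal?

Tree insertion order: [16, 29, 48, 22, 1, 44, 19, 9, 20]
Tree (level-order array): [16, 1, 29, None, 9, 22, 48, None, None, 19, None, 44, None, None, 20]
BFS from the root, enqueuing left then right child of each popped node:
  queue [16] -> pop 16, enqueue [1, 29], visited so far: [16]
  queue [1, 29] -> pop 1, enqueue [9], visited so far: [16, 1]
  queue [29, 9] -> pop 29, enqueue [22, 48], visited so far: [16, 1, 29]
  queue [9, 22, 48] -> pop 9, enqueue [none], visited so far: [16, 1, 29, 9]
  queue [22, 48] -> pop 22, enqueue [19], visited so far: [16, 1, 29, 9, 22]
  queue [48, 19] -> pop 48, enqueue [44], visited so far: [16, 1, 29, 9, 22, 48]
  queue [19, 44] -> pop 19, enqueue [20], visited so far: [16, 1, 29, 9, 22, 48, 19]
  queue [44, 20] -> pop 44, enqueue [none], visited so far: [16, 1, 29, 9, 22, 48, 19, 44]
  queue [20] -> pop 20, enqueue [none], visited so far: [16, 1, 29, 9, 22, 48, 19, 44, 20]
Result: [16, 1, 29, 9, 22, 48, 19, 44, 20]


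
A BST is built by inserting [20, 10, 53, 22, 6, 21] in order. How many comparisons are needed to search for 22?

Search path for 22: 20 -> 53 -> 22
Found: True
Comparisons: 3


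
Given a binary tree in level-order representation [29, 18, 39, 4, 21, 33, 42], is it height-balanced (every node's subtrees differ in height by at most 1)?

Tree (level-order array): [29, 18, 39, 4, 21, 33, 42]
Definition: a tree is height-balanced if, at every node, |h(left) - h(right)| <= 1 (empty subtree has height -1).
Bottom-up per-node check:
  node 4: h_left=-1, h_right=-1, diff=0 [OK], height=0
  node 21: h_left=-1, h_right=-1, diff=0 [OK], height=0
  node 18: h_left=0, h_right=0, diff=0 [OK], height=1
  node 33: h_left=-1, h_right=-1, diff=0 [OK], height=0
  node 42: h_left=-1, h_right=-1, diff=0 [OK], height=0
  node 39: h_left=0, h_right=0, diff=0 [OK], height=1
  node 29: h_left=1, h_right=1, diff=0 [OK], height=2
All nodes satisfy the balance condition.
Result: Balanced
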